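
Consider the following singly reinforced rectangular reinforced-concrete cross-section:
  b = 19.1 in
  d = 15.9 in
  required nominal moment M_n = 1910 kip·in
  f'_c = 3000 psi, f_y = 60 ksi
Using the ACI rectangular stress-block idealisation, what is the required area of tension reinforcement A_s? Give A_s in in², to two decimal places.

A_s ≈ 2.19 in²

From M_n = 0.85 f'_c a b (d − a/2):
a = d − √(d² − 2M_n/(0.85 f'_c b)) = 15.9 − √(15.9² − 2 × 1910/(0.85 × 3 × 19.1)) = 2.695 in.
A_s = 0.85 f'_c a b / f_y = 0.85 × 3 × 2.695 × 19.1 / 60 = 2.188 in².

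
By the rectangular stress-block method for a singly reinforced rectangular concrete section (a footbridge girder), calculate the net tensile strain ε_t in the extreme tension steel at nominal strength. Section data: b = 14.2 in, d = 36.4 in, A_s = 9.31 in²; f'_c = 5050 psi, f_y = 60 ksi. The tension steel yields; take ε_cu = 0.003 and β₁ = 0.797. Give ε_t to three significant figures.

a = A_s f_y/(0.85 f'_c b) = 9.164 in.
β₁ = 0.797, so c = a/β₁ = 9.164/0.797 = 11.498 in.
From the linear strain diagram with ε_cu = 0.003: ε_t = 0.003 (d − c)/c = 0.003 × (36.4 − 11.498)/11.498 = 0.00650.
Since ε_t ≥ 0.005, the section is tension-controlled.

ε_t ≈ 0.00650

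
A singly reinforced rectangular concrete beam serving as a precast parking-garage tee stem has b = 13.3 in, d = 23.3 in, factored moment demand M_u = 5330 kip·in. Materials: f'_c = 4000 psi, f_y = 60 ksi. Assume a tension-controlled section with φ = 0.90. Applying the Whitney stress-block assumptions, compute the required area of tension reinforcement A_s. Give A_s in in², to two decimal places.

M_n = M_u/φ = 5330/0.90 = 5922.22 kip·in.
From M_n = 0.85 f'_c a b (d − a/2):
a = d − √(d² − 2M_n/(0.85 f'_c b)) = 23.3 − √(23.3² − 2 × 5922.22/(0.85 × 4 × 13.3)) = 6.538 in.
A_s = 0.85 f'_c a b / f_y = 0.85 × 4 × 6.538 × 13.3 / 60 = 4.927 in².

A_s ≈ 4.93 in²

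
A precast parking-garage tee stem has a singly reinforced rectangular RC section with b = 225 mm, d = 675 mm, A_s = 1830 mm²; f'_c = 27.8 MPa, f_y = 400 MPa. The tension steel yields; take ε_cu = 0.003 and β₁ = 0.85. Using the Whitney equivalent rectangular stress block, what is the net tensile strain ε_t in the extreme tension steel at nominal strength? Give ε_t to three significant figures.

a = A_s f_y/(0.85 f'_c b) = 137.68 mm.
β₁ = 0.85, so c = a/β₁ = 137.68/0.85 = 161.98 mm.
From the linear strain diagram with ε_cu = 0.003: ε_t = 0.003 (d − c)/c = 0.003 × (675 − 161.98)/161.98 = 0.00950.
Since ε_t ≥ 0.005, the section is tension-controlled.

ε_t ≈ 0.00950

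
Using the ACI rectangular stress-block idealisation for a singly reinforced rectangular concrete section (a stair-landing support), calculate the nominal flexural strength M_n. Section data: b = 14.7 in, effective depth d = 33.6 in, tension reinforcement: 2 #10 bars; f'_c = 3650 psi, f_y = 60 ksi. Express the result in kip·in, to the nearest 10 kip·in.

A_s = 2 × 1.27 = 2.54 in².
T = A_s f_y = 2.54 × 60 = 152.4 kips.
a = T/(0.85 f'_c b) = 152.4/(0.85 × 3.65 × 14.7) = 3.342 in.
M_n = T(d − a/2) = 152.4 × (33.6 − 1.671) = 4866.0 kip·in.

M_n ≈ 4870 kip·in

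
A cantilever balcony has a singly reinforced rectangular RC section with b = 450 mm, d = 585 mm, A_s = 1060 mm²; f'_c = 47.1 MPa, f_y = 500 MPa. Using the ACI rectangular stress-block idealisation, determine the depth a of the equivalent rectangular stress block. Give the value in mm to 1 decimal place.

T = A_s f_y = 1060 × 500 = 530000 N = 530 kN.
Setting C = 0.85 f'_c a b equal to T: a = 530000/(0.85 × 47.1 × 450) = 29.4 mm.

a ≈ 29.4 mm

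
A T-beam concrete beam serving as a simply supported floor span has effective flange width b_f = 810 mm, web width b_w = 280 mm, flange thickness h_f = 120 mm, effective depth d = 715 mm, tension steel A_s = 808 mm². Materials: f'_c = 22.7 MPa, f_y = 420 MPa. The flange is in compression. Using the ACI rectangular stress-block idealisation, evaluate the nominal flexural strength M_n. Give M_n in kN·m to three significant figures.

Tension: T = A_s f_y = 808 × 420 = 339360 N.
Try a within the flange: a = T/(0.85 f'_c b_f) = 339360/(0.85 × 22.7 × 810) = 21.71 mm.
Since a = 21.71 ≤ h_f = 120 mm, the stress block lies entirely in the flange; analyse as a rectangular beam of width b_f.
M_n = T(d − a/2) = 339360 × (715 − 10.855) = 238.96 × 10⁶ N·mm.
M_n = 238.96 kN·m.

M_n ≈ 239 kN·m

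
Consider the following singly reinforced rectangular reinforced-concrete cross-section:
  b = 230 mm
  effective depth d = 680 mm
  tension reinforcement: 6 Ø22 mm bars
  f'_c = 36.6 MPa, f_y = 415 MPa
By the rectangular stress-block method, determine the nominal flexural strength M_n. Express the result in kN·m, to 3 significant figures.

A_s = 6 × 380 = 2280 mm².
T = A_s f_y = 2280 × 415 = 946200 N = 946.2 kN.
From C = T: a = T/(0.85 f'_c b) = 946200/(0.85 × 36.6 × 230) = 132.24 mm.
M_n = T(d − a/2) = 946.2 kN × (680 − 66.12) mm = 580.85 kN·m.

M_n ≈ 581 kN·m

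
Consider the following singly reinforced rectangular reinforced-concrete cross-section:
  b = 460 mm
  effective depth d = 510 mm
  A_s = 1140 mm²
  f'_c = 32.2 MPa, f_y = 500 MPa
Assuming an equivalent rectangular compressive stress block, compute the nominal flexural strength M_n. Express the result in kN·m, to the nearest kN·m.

T = A_s f_y = 1140 × 500 = 570000 N = 570 kN.
From C = T: a = T/(0.85 f'_c b) = 570000/(0.85 × 32.2 × 460) = 45.27 mm.
M_n = T(d − a/2) = 570 kN × (510 − 22.635) mm = 277.80 kN·m.

M_n ≈ 278 kN·m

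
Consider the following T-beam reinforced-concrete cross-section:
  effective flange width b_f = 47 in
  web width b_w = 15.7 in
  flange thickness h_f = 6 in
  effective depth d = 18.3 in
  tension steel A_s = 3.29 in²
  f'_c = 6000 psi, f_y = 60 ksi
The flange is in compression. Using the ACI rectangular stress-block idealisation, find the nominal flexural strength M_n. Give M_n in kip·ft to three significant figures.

M_n ≈ 294 kip·ft

Tension: T = A_s f_y = 3.29 × 60 = 197.4 kips.
Try a within the flange: a = T/(0.85 f'_c b_f) = 197.4/(0.85 × 6 × 47) = 0.824 in.
Since a = 0.824 ≤ h_f = 6 in, the stress block lies entirely in the flange; analyse as a rectangular beam of width b_f.
M_n = T(d − a/2) = 197.4 × (18.3 − 0.412) = 3531.1 kip·in.
M_n = 3531.1/12 = 294.26 kip·ft.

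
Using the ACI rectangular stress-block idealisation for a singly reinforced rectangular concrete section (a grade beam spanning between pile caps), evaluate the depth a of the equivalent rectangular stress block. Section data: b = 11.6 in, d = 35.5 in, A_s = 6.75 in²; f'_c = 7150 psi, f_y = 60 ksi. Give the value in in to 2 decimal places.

T = A_s f_y = 6.75 × 60 = 405 kips.
a = T/(0.85 f'_c b) = 405/(0.85 × 7.15 × 11.6) = 5.74 in.

a ≈ 5.74 in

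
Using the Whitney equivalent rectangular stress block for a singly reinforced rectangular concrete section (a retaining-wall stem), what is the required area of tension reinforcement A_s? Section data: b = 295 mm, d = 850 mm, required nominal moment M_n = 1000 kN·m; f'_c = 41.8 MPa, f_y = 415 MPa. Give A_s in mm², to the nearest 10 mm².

With M_n = 0.85 f'_c a b (d − a/2), solve the quadratic for a:
a = d − √(d² − 2M_n/(0.85 f'_c b)) = 850 − √(850² − 2 × 1000×10⁶/(0.85 × 41.8 × 295)) = 120.83 mm.
A_s = 0.85 f'_c a b / f_y = 0.85 × 41.8 × 120.83 × 295 / 415 = 3051.7 mm².

A_s ≈ 3050 mm²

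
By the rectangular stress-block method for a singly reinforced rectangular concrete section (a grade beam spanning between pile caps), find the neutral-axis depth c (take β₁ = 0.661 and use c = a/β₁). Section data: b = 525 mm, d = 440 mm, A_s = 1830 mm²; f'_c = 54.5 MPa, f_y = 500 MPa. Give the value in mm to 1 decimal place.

T = A_s f_y = 1830 × 500 = 915000 N = 915 kN.
Setting C = 0.85 f'_c a b equal to T: a = 915000/(0.85 × 54.5 × 525) = 37.622 mm.
With β₁ = 0.661, c = a/β₁ = 37.622/0.661 = 56.9 mm.

c ≈ 56.9 mm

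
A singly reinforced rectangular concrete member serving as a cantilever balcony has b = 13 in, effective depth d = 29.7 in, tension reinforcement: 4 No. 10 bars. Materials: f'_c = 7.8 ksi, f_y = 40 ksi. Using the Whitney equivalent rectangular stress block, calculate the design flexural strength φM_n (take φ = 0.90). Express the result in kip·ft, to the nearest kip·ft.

A_s = 4 × 1.27 = 5.08 in².
T = A_s f_y = 5.08 × 40 = 203.2 kips.
a = T/(0.85 f'_c b) = 203.2/(0.85 × 7.8 × 13) = 2.358 in.
M_n = T(d − a/2) = 203.2 × (29.7 − 1.179) = 5795.5 kip·in = 5795.5/12 = 482.96 kip·ft.
φM_n = 0.90 × 482.96 = 434.66 kip·ft.

φM_n ≈ 435 kip·ft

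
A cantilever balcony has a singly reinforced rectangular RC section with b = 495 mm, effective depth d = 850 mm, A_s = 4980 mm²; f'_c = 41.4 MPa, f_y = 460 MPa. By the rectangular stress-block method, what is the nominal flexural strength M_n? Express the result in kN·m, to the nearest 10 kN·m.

M_n ≈ 1800 kN·m

T = A_s f_y = 4980 × 460 = 2290800 N = 2290.8 kN.
From C = T: a = T/(0.85 f'_c b) = 2290800/(0.85 × 41.4 × 495) = 131.51 mm.
M_n = T(d − a/2) = 2290.8 kN × (850 − 65.755) mm = 1796.55 kN·m.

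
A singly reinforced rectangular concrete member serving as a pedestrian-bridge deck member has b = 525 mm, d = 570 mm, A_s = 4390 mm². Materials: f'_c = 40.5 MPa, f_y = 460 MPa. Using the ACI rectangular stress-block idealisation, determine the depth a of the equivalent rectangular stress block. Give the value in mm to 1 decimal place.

a ≈ 111.7 mm

T = A_s f_y = 4390 × 460 = 2019400 N = 2019.4 kN.
Setting C = 0.85 f'_c a b equal to T: a = 2019400/(0.85 × 40.5 × 525) = 111.7 mm.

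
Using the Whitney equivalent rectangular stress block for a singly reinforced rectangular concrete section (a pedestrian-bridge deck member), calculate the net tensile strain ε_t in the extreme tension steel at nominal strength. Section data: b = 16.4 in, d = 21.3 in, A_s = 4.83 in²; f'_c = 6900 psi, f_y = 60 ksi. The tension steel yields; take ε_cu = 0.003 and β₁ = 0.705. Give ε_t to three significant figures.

ε_t ≈ 0.0120

a = A_s f_y/(0.85 f'_c b) = 3.013 in.
β₁ = 0.705, so c = a/β₁ = 3.013/0.705 = 4.274 in.
From the linear strain diagram with ε_cu = 0.003: ε_t = 0.003 (d − c)/c = 0.003 × (21.3 − 4.274)/4.274 = 0.0120.
Since ε_t ≥ 0.005, the section is tension-controlled.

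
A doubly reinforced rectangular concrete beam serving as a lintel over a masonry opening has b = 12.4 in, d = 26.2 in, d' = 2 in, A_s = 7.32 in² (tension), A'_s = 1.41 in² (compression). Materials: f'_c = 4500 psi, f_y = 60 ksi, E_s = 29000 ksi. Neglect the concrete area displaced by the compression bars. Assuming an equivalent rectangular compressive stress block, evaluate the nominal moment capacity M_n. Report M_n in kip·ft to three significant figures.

M_n ≈ 834 kip·ft

Assume both steels yield.
a = (A_s − A'_s) f_y/(0.85 f'_c b) = (7.32 − 1.41) × 60/(0.85 × 4.5 × 12.4) = 7.476 in.
c = a/β₁ = 7.476/0.825 = 9.062 in; ε'_s = 0.003(c − d')/c = 0.0023 ≥ ε_y = 0.0021, so the compression steel yields.
M_n = (A_s − A'_s) f_y (d − a/2) + A'_s f_y (d − d') = 354.6 × (26.2 − 3.738) + 84.6 × (26.2 − 2) = 7965.0 + 2047.3 = 10012.3 kip·in = 10012.3/12 = 834.36 kip·ft.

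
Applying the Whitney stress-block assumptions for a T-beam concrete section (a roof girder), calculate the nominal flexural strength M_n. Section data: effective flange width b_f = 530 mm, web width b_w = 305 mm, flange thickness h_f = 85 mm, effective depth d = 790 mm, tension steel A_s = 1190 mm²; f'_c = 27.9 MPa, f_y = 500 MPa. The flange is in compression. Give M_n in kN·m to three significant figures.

M_n ≈ 456 kN·m

Tension: T = A_s f_y = 1190 × 500 = 595000 N.
Try a within the flange: a = T/(0.85 f'_c b_f) = 595000/(0.85 × 27.9 × 530) = 47.34 mm.
Since a = 47.34 ≤ h_f = 85 mm, the stress block lies entirely in the flange; analyse as a rectangular beam of width b_f.
M_n = T(d − a/2) = 595000 × (790 − 23.67) = 455.97 × 10⁶ N·mm.
M_n = 455.97 kN·m.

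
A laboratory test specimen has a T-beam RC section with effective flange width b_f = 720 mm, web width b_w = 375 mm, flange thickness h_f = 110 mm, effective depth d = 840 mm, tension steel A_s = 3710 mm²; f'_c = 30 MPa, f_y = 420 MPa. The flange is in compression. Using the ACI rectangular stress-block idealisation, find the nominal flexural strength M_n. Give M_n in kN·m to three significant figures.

Tension: T = A_s f_y = 3710 × 420 = 1558200 N.
Try a within the flange: a = T/(0.85 f'_c b_f) = 1558200/(0.85 × 30 × 720) = 84.87 mm.
Since a = 84.87 ≤ h_f = 110 mm, the stress block lies entirely in the flange; analyse as a rectangular beam of width b_f.
M_n = T(d − a/2) = 1558200 × (840 − 42.435) = 1242.77 × 10⁶ N·mm.
M_n = 1242.77 kN·m.

M_n ≈ 1240 kN·m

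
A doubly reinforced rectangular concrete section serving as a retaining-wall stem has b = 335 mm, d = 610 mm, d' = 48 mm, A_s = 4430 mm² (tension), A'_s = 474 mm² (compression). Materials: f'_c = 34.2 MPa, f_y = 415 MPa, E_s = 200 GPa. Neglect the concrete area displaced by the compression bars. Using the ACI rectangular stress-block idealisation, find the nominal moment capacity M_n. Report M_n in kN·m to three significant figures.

M_n ≈ 974 kN·m

Assume both tension and compression steel yield.
Net tension couple steel: A_s − A'_s = 3956 mm².
a = (A_s − A'_s) f_y / (0.85 f'_c b) = 1641740/(0.85 × 34.2 × 335) = 168.58 mm.
c = a/β₁ = 168.58/0.806 = 209.16 mm; ε'_s = 0.003(c − d')/c = 0.0023 ≥ f_y/E_s = 0.0021, so compression steel does yield.
M_n = (A_s − A'_s) f_y (d − a/2) + A'_s f_y (d − d') = [1641740 × (610 − 84.29) + 196710 × (610 − 48)] × 10⁻⁶ = 863.08 + 110.55 = 973.63 kN·m.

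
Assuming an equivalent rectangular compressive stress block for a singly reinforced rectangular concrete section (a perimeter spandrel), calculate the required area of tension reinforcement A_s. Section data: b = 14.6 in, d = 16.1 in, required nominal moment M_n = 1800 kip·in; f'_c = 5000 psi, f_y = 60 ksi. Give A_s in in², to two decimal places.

From M_n = 0.85 f'_c a b (d − a/2):
a = d − √(d² − 2M_n/(0.85 f'_c b)) = 16.1 − √(16.1² − 2 × 1800/(0.85 × 5 × 14.6)) = 1.916 in.
A_s = 0.85 f'_c a b / f_y = 0.85 × 5 × 1.916 × 14.6 / 60 = 1.981 in².

A_s ≈ 1.98 in²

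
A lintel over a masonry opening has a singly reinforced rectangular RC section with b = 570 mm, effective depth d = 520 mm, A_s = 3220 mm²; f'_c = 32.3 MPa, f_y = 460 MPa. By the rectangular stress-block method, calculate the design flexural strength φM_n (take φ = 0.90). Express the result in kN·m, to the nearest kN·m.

T = A_s f_y = 3220 × 460 = 1481200 N = 1481.2 kN.
From C = T: a = T/(0.85 f'_c b) = 1481200/(0.85 × 32.3 × 570) = 94.65 mm.
M_n = T(d − a/2) = 1481.2 kN × (520 − 47.325) mm = 700.13 kN·m.
φM_n = 0.90 × 700.13 = 630.12 kN·m.

φM_n ≈ 630 kN·m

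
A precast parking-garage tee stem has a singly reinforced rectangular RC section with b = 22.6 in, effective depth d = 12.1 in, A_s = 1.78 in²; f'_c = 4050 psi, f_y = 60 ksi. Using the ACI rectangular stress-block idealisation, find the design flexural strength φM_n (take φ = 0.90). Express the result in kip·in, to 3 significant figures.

φM_n ≈ 1100 kip·in

T = A_s f_y = 1.78 × 60 = 106.8 kips.
a = T/(0.85 f'_c b) = 106.8/(0.85 × 4.05 × 22.6) = 1.373 in.
M_n = T(d − a/2) = 106.8 × (12.1 − 0.6865) = 1219.0 kip·in.
φM_n = 0.90 × 1219.0 = 1097.1 kip·in.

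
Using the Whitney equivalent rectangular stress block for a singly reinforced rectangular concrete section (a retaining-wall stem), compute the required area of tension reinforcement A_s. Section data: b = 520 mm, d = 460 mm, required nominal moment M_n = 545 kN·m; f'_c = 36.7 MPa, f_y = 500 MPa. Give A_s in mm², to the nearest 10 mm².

A_s ≈ 2600 mm²

With M_n = 0.85 f'_c a b (d − a/2), solve the quadratic for a:
a = d − √(d² − 2M_n/(0.85 f'_c b)) = 460 − √(460² − 2 × 545×10⁶/(0.85 × 36.7 × 520)) = 79.99 mm.
A_s = 0.85 f'_c a b / f_y = 0.85 × 36.7 × 79.99 × 520 / 500 = 2595.1 mm².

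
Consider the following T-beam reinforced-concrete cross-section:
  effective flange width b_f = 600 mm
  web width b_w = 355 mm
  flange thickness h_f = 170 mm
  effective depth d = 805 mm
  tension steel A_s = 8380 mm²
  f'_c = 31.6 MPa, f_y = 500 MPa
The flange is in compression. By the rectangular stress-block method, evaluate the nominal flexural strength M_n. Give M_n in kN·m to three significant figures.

Tension: T = A_s f_y = 8380 × 500 = 4190000 N.
Try a within the flange: a = T/(0.85 f'_c b_f) = 4190000/(0.85 × 31.6 × 600) = 259.99 mm.
a = 259.99 > h_f = 170 mm: the block extends into the web. Split into flange-overhang and web parts.
C_f = 0.85 f'_c (b_f − b_w) h_f = 0.85 × 31.6 × (600 − 355) × 170 = 1118719 N.
Remaining web compression depth: a_w = (T − C_f)/(0.85 f'_c b_w) = (4190000 − 1118719)/(0.85 × 31.6 × 355) = 322.10 mm.
M_n = C_f(d − h_f/2) + (T − C_f)(d − a_w/2) = 1118719 × (805 − 85) + 3071281 × (805 − 161.05) = 805.48 + 1977.75 = 2783.23 × 10⁶ N·mm.
M_n = 2783.23 kN·m.

M_n ≈ 2780 kN·m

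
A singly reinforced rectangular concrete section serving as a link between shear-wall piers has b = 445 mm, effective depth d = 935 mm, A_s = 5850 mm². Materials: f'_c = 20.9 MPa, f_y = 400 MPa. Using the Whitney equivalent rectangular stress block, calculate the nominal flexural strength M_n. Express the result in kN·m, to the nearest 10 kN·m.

M_n ≈ 1840 kN·m

T = A_s f_y = 5850 × 400 = 2340000 N = 2340 kN.
From C = T: a = T/(0.85 f'_c b) = 2340000/(0.85 × 20.9 × 445) = 296.00 mm.
M_n = T(d − a/2) = 2340 kN × (935 − 148) mm = 1841.58 kN·m.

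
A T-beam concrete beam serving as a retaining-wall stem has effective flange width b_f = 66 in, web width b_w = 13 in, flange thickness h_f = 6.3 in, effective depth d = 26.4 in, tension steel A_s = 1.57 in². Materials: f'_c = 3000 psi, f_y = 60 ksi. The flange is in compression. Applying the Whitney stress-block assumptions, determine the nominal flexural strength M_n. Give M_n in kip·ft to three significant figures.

Tension: T = A_s f_y = 1.57 × 60 = 94.2 kips.
Try a within the flange: a = T/(0.85 f'_c b_f) = 94.2/(0.85 × 3 × 66) = 0.560 in.
Since a = 0.560 ≤ h_f = 6.3 in, the stress block lies entirely in the flange; analyse as a rectangular beam of width b_f.
M_n = T(d − a/2) = 94.2 × (26.4 − 0.28) = 2460.5 kip·in.
M_n = 2460.5/12 = 205.04 kip·ft.

M_n ≈ 205 kip·ft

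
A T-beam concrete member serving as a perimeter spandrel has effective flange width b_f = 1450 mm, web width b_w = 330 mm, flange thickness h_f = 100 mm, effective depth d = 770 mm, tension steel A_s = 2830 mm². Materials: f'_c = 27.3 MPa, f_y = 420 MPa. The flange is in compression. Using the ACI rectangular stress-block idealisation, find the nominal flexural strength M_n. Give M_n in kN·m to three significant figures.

Tension: T = A_s f_y = 2830 × 420 = 1188600 N.
Try a within the flange: a = T/(0.85 f'_c b_f) = 1188600/(0.85 × 27.3 × 1450) = 35.33 mm.
Since a = 35.33 ≤ h_f = 100 mm, the stress block lies entirely in the flange; analyse as a rectangular beam of width b_f.
M_n = T(d − a/2) = 1188600 × (770 − 17.665) = 894.23 × 10⁶ N·mm.
M_n = 894.23 kN·m.

M_n ≈ 894 kN·m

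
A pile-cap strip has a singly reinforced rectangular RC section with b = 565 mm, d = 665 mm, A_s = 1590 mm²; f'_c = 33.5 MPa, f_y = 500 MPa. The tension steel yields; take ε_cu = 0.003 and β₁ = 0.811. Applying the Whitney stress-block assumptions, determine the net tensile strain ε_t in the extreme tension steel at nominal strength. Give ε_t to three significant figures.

ε_t ≈ 0.0297

a = A_s f_y/(0.85 f'_c b) = 49.41 mm.
β₁ = 0.811, so c = a/β₁ = 49.41/0.811 = 60.92 mm.
From the linear strain diagram with ε_cu = 0.003: ε_t = 0.003 (d − c)/c = 0.003 × (665 − 60.92)/60.92 = 0.0297.
Since ε_t ≥ 0.005, the section is tension-controlled.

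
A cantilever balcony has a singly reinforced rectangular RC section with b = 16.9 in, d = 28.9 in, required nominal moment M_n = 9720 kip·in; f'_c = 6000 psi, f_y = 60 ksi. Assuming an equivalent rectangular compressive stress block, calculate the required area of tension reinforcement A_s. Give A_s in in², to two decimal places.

From M_n = 0.85 f'_c a b (d − a/2):
a = d − √(d² − 2M_n/(0.85 f'_c b)) = 28.9 − √(28.9² − 2 × 9720/(0.85 × 6 × 16.9)) = 4.209 in.
A_s = 0.85 f'_c a b / f_y = 0.85 × 6 × 4.209 × 16.9 / 60 = 6.046 in².

A_s ≈ 6.05 in²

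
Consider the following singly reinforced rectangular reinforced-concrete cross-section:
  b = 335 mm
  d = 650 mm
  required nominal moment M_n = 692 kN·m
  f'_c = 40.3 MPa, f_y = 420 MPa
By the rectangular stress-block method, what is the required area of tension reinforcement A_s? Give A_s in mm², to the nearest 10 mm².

A_s ≈ 2750 mm²

With M_n = 0.85 f'_c a b (d − a/2), solve the quadratic for a:
a = d − √(d² − 2M_n/(0.85 f'_c b)) = 650 − √(650² − 2 × 692×10⁶/(0.85 × 40.3 × 335)) = 100.55 mm.
A_s = 0.85 f'_c a b / f_y = 0.85 × 40.3 × 100.55 × 335 / 420 = 2747.3 mm².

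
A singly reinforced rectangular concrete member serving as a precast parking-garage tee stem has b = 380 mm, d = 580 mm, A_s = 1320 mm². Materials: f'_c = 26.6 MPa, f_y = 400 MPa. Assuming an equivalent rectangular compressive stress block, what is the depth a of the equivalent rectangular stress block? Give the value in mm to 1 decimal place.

T = A_s f_y = 1320 × 400 = 528000 N = 528 kN.
Setting C = 0.85 f'_c a b equal to T: a = 528000/(0.85 × 26.6 × 380) = 61.5 mm.

a ≈ 61.5 mm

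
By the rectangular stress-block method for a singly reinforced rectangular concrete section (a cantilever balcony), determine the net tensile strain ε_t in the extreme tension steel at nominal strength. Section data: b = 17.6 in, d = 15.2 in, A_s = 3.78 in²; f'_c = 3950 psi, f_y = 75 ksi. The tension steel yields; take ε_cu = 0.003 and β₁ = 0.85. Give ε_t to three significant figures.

ε_t ≈ 0.00508

a = A_s f_y/(0.85 f'_c b) = 4.798 in.
β₁ = 0.85, so c = a/β₁ = 4.798/0.85 = 5.645 in.
From the linear strain diagram with ε_cu = 0.003: ε_t = 0.003 (d − c)/c = 0.003 × (15.2 − 5.645)/5.645 = 0.00508.
Since ε_t ≥ 0.005, the section is tension-controlled.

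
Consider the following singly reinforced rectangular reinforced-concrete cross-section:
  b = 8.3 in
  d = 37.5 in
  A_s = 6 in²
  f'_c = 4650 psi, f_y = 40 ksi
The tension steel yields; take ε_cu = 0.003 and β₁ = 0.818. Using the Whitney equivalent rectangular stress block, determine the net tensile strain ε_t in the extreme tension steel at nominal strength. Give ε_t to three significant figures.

ε_t ≈ 0.00958

a = A_s f_y/(0.85 f'_c b) = 7.316 in.
β₁ = 0.818, so c = a/β₁ = 7.316/0.818 = 8.944 in.
From the linear strain diagram with ε_cu = 0.003: ε_t = 0.003 (d − c)/c = 0.003 × (37.5 − 8.944)/8.944 = 0.00958.
Since ε_t ≥ 0.005, the section is tension-controlled.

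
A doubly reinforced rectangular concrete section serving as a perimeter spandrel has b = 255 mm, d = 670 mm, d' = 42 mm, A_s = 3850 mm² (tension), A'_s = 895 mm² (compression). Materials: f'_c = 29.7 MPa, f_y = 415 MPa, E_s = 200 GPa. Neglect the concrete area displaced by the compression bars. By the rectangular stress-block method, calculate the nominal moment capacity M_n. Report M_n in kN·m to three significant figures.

M_n ≈ 938 kN·m

Assume both tension and compression steel yield.
Net tension couple steel: A_s − A'_s = 2955 mm².
a = (A_s − A'_s) f_y / (0.85 f'_c b) = 1226325/(0.85 × 29.7 × 255) = 190.50 mm.
c = a/β₁ = 190.50/0.838 = 227.33 mm; ε'_s = 0.003(c − d')/c = 0.0024 ≥ f_y/E_s = 0.0021, so compression steel does yield.
M_n = (A_s − A'_s) f_y (d − a/2) + A'_s f_y (d − d') = [1226325 × (670 − 95.25) + 371425 × (670 − 42)] × 10⁻⁶ = 704.83 + 233.25 = 938.08 kN·m.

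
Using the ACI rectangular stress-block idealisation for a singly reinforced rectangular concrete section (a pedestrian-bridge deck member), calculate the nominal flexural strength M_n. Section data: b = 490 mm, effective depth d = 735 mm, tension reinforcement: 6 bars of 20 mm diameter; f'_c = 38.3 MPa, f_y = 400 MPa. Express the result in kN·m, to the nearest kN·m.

M_n ≈ 536 kN·m

A_s = 6 × 314 = 1884 mm².
T = A_s f_y = 1884 × 400 = 753600 N = 753.6 kN.
From C = T: a = T/(0.85 f'_c b) = 753600/(0.85 × 38.3 × 490) = 47.24 mm.
M_n = T(d − a/2) = 753.6 kN × (735 − 23.62) mm = 536.10 kN·m.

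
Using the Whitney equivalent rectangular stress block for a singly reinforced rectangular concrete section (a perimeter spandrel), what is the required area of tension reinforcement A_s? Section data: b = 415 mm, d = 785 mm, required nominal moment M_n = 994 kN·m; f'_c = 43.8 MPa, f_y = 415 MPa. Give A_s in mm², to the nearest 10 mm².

With M_n = 0.85 f'_c a b (d − a/2), solve the quadratic for a:
a = d − √(d² − 2M_n/(0.85 f'_c b)) = 785 − √(785² − 2 × 994×10⁶/(0.85 × 43.8 × 415)) = 86.75 mm.
A_s = 0.85 f'_c a b / f_y = 0.85 × 43.8 × 86.75 × 415 / 415 = 3229.7 mm².

A_s ≈ 3230 mm²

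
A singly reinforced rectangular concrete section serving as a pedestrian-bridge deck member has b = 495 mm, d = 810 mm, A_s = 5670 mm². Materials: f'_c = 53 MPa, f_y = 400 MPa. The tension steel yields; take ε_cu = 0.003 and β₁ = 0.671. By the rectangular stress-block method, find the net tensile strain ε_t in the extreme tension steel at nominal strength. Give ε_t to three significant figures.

a = A_s f_y/(0.85 f'_c b) = 101.71 mm.
β₁ = 0.671, so c = a/β₁ = 101.71/0.671 = 151.58 mm.
From the linear strain diagram with ε_cu = 0.003: ε_t = 0.003 (d − c)/c = 0.003 × (810 − 151.58)/151.58 = 0.0130.
Since ε_t ≥ 0.005, the section is tension-controlled.

ε_t ≈ 0.0130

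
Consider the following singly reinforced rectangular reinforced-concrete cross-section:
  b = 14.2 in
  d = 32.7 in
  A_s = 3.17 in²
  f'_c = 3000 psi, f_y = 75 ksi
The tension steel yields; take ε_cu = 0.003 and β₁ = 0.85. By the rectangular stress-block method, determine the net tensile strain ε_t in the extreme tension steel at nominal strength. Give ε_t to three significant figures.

a = A_s f_y/(0.85 f'_c b) = 6.566 in.
β₁ = 0.85, so c = a/β₁ = 6.566/0.85 = 7.725 in.
From the linear strain diagram with ε_cu = 0.003: ε_t = 0.003 (d − c)/c = 0.003 × (32.7 − 7.725)/7.725 = 0.00970.
Since ε_t ≥ 0.005, the section is tension-controlled.

ε_t ≈ 0.00970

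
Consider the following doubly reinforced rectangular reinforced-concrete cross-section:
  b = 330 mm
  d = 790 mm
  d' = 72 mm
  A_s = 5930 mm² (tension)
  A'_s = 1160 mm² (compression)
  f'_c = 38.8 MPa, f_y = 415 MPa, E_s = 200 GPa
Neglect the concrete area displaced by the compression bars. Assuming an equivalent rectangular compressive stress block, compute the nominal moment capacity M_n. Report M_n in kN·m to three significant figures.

Assume both tension and compression steel yield.
Net tension couple steel: A_s − A'_s = 4770 mm².
a = (A_s − A'_s) f_y / (0.85 f'_c b) = 1979550/(0.85 × 38.8 × 330) = 181.89 mm.
c = a/β₁ = 181.89/0.773 = 235.30 mm; ε'_s = 0.003(c − d')/c = 0.0021 ≥ f_y/E_s = 0.0021, so compression steel does yield.
M_n = (A_s − A'_s) f_y (d − a/2) + A'_s f_y (d − d') = [1979550 × (790 − 90.945) + 481400 × (790 − 72)] × 10⁻⁶ = 1383.81 + 345.65 = 1729.46 kN·m.

M_n ≈ 1730 kN·m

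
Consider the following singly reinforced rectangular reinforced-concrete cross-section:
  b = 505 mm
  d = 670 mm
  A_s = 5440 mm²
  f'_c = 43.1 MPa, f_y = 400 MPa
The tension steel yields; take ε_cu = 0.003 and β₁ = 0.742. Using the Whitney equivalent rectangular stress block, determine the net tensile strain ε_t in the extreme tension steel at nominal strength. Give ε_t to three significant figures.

ε_t ≈ 0.00968

a = A_s f_y/(0.85 f'_c b) = 117.62 mm.
β₁ = 0.742, so c = a/β₁ = 117.62/0.742 = 158.52 mm.
From the linear strain diagram with ε_cu = 0.003: ε_t = 0.003 (d − c)/c = 0.003 × (670 − 158.52)/158.52 = 0.00968.
Since ε_t ≥ 0.005, the section is tension-controlled.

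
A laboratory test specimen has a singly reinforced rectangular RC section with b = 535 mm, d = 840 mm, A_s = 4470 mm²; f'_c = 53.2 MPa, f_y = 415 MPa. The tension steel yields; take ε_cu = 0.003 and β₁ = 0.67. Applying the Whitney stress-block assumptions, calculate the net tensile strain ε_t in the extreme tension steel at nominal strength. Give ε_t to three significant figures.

a = A_s f_y/(0.85 f'_c b) = 76.68 mm.
β₁ = 0.67, so c = a/β₁ = 76.68/0.67 = 114.45 mm.
From the linear strain diagram with ε_cu = 0.003: ε_t = 0.003 (d − c)/c = 0.003 × (840 − 114.45)/114.45 = 0.0190.
Since ε_t ≥ 0.005, the section is tension-controlled.

ε_t ≈ 0.0190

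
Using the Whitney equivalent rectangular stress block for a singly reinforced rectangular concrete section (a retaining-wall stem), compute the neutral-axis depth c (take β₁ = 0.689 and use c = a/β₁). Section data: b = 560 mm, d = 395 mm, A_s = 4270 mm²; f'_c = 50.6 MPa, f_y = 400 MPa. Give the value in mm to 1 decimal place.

T = A_s f_y = 4270 × 400 = 1708000 N = 1708 kN.
Setting C = 0.85 f'_c a b equal to T: a = 1708000/(0.85 × 50.6 × 560) = 70.914 mm.
With β₁ = 0.689, c = a/β₁ = 70.914/0.689 = 102.9 mm.

c ≈ 102.9 mm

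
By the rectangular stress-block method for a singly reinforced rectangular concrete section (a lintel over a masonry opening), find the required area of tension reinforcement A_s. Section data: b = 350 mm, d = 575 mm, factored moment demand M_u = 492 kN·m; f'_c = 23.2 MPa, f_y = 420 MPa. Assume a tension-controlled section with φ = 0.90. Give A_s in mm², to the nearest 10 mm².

A_s ≈ 2630 mm²

M_n = M_u/φ = 492/0.90 = 546.667 kN·m.
With M_n = 0.85 f'_c a b (d − a/2), solve the quadratic for a:
a = d − √(d² − 2M_n/(0.85 f'_c b)) = 575 − √(575² − 2 × 546.667×10⁶/(0.85 × 23.2 × 350)) = 160.01 mm.
A_s = 0.85 f'_c a b / f_y = 0.85 × 23.2 × 160.01 × 350 / 420 = 2629.5 mm².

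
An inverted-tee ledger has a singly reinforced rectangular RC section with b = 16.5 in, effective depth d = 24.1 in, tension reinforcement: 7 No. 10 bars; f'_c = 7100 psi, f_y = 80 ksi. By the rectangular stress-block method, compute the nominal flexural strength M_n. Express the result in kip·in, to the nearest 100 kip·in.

M_n ≈ 14600 kip·in

A_s = 7 × 1.27 = 8.89 in².
T = A_s f_y = 8.89 × 80 = 711.2 kips.
a = T/(0.85 f'_c b) = 711.2/(0.85 × 7.1 × 16.5) = 7.142 in.
M_n = T(d − a/2) = 711.2 × (24.1 − 3.571) = 14600.2 kip·in.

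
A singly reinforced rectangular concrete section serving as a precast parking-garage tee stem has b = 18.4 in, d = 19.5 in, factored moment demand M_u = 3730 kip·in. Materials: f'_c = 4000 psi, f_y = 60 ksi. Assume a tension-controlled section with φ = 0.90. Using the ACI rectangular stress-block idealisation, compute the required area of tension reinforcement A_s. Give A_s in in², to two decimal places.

M_n = M_u/φ = 3730/0.90 = 4144.44 kip·in.
From M_n = 0.85 f'_c a b (d − a/2):
a = d − √(d² − 2M_n/(0.85 f'_c b)) = 19.5 − √(19.5² − 2 × 4144.44/(0.85 × 4 × 18.4)) = 3.760 in.
A_s = 0.85 f'_c a b / f_y = 0.85 × 4 × 3.760 × 18.4 / 60 = 3.920 in².

A_s ≈ 3.92 in²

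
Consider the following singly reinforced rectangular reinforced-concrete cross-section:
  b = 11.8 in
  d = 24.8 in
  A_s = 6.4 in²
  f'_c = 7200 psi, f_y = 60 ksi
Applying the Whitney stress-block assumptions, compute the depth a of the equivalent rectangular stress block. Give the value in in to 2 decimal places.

a ≈ 5.32 in

T = A_s f_y = 6.4 × 60 = 384 kips.
a = T/(0.85 f'_c b) = 384/(0.85 × 7.2 × 11.8) = 5.32 in.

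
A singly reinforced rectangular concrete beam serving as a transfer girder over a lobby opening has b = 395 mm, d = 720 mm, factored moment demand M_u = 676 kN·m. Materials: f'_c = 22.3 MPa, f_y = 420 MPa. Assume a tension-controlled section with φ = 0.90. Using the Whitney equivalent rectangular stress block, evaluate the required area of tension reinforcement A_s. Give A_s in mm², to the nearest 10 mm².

A_s ≈ 2790 mm²

M_n = M_u/φ = 676/0.90 = 751.111 kN·m.
With M_n = 0.85 f'_c a b (d − a/2), solve the quadratic for a:
a = d − √(d² − 2M_n/(0.85 f'_c b)) = 720 − √(720² − 2 × 751.111×10⁶/(0.85 × 22.3 × 395)) = 156.30 mm.
A_s = 0.85 f'_c a b / f_y = 0.85 × 22.3 × 156.30 × 395 / 420 = 2786.3 mm².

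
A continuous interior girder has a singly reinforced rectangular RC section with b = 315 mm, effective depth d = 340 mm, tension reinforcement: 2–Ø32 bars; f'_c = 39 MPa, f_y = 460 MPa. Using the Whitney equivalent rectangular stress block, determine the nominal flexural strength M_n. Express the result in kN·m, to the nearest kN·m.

A_s = 2 × 804 = 1608 mm².
T = A_s f_y = 1608 × 460 = 739680 N = 739.68 kN.
From C = T: a = T/(0.85 f'_c b) = 739680/(0.85 × 39 × 315) = 70.84 mm.
M_n = T(d − a/2) = 739.68 kN × (340 − 35.42) mm = 225.29 kN·m.

M_n ≈ 225 kN·m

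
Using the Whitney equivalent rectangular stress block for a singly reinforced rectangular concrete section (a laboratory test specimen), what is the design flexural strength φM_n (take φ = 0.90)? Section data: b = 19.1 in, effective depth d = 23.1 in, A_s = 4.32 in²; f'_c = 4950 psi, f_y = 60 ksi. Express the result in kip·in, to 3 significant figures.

T = A_s f_y = 4.32 × 60 = 259.2 kips.
a = T/(0.85 f'_c b) = 259.2/(0.85 × 4.95 × 19.1) = 3.225 in.
M_n = T(d − a/2) = 259.2 × (23.1 − 1.6125) = 5569.6 kip·in.
φM_n = 0.90 × 5569.6 = 5012.6 kip·in.

φM_n ≈ 5010 kip·in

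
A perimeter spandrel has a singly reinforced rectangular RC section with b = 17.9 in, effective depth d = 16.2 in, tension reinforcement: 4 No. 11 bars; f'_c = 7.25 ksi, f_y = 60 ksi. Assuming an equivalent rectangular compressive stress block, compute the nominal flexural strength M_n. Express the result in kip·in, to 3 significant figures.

M_n ≈ 5430 kip·in

A_s = 4 × 1.56 = 6.24 in².
T = A_s f_y = 6.24 × 60 = 374.4 kips.
a = T/(0.85 f'_c b) = 374.4/(0.85 × 7.25 × 17.9) = 3.394 in.
M_n = T(d − a/2) = 374.4 × (16.2 − 1.697) = 5429.9 kip·in.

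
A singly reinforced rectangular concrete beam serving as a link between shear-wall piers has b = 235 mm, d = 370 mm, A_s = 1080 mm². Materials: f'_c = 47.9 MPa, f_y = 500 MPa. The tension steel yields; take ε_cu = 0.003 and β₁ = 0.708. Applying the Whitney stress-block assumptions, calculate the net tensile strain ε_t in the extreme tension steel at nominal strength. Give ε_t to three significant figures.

a = A_s f_y/(0.85 f'_c b) = 56.44 mm.
β₁ = 0.708, so c = a/β₁ = 56.44/0.708 = 79.72 mm.
From the linear strain diagram with ε_cu = 0.003: ε_t = 0.003 (d − c)/c = 0.003 × (370 − 79.72)/79.72 = 0.0109.
Since ε_t ≥ 0.005, the section is tension-controlled.

ε_t ≈ 0.0109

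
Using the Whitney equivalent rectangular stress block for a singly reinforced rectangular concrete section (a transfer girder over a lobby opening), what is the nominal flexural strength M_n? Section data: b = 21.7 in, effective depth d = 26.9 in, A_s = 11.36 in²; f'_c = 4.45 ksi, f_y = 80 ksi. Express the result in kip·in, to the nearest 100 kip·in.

T = A_s f_y = 11.36 × 80 = 908.8 kips.
a = T/(0.85 f'_c b) = 908.8/(0.85 × 4.45 × 21.7) = 11.072 in.
M_n = T(d − a/2) = 908.8 × (26.9 − 5.536) = 19415.6 kip·in.

M_n ≈ 19400 kip·in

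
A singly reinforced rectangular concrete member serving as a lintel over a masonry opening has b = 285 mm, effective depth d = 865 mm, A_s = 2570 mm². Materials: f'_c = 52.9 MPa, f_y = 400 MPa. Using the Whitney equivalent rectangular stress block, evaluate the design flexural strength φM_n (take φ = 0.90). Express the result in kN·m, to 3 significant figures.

φM_n ≈ 763 kN·m

T = A_s f_y = 2570 × 400 = 1028000 N = 1028 kN.
From C = T: a = T/(0.85 f'_c b) = 1028000/(0.85 × 52.9 × 285) = 80.22 mm.
M_n = T(d − a/2) = 1028 kN × (865 − 40.11) mm = 847.99 kN·m.
φM_n = 0.90 × 847.99 = 763.19 kN·m.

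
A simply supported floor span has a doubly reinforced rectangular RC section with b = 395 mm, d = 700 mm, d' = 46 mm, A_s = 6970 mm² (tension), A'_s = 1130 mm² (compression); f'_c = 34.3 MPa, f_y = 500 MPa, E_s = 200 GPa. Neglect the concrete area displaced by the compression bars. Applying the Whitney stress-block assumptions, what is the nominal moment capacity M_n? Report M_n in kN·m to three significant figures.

M_n ≈ 2040 kN·m

Assume both tension and compression steel yield.
Net tension couple steel: A_s − A'_s = 5840 mm².
a = (A_s − A'_s) f_y / (0.85 f'_c b) = 2920000/(0.85 × 34.3 × 395) = 253.56 mm.
c = a/β₁ = 253.56/0.805 = 314.98 mm; ε'_s = 0.003(c − d')/c = 0.0026 ≥ f_y/E_s = 0.0025, so compression steel does yield.
M_n = (A_s − A'_s) f_y (d − a/2) + A'_s f_y (d − d') = [2920000 × (700 − 126.78) + 565000 × (700 − 46)] × 10⁻⁶ = 1673.80 + 369.51 = 2043.31 kN·m.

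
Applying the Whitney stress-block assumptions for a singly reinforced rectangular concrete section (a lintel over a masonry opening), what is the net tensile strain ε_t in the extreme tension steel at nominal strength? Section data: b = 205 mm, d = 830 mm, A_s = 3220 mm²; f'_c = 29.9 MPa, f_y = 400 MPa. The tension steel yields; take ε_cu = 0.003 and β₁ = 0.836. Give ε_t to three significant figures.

ε_t ≈ 0.00542

a = A_s f_y/(0.85 f'_c b) = 247.21 mm.
β₁ = 0.836, so c = a/β₁ = 247.21/0.836 = 295.71 mm.
From the linear strain diagram with ε_cu = 0.003: ε_t = 0.003 (d − c)/c = 0.003 × (830 − 295.71)/295.71 = 0.00542.
Since ε_t ≥ 0.005, the section is tension-controlled.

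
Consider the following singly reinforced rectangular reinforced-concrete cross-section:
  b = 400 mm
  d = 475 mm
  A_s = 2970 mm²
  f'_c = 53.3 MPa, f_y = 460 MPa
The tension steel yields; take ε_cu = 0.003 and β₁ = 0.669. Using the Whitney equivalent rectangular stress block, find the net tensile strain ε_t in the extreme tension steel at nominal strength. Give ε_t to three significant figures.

a = A_s f_y/(0.85 f'_c b) = 75.39 mm.
β₁ = 0.669, so c = a/β₁ = 75.39/0.669 = 112.69 mm.
From the linear strain diagram with ε_cu = 0.003: ε_t = 0.003 (d − c)/c = 0.003 × (475 − 112.69)/112.69 = 0.00965.
Since ε_t ≥ 0.005, the section is tension-controlled.

ε_t ≈ 0.00965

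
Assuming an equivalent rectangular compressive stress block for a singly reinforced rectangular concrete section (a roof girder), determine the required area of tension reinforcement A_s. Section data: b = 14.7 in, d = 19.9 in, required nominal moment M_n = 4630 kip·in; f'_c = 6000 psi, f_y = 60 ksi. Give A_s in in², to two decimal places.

A_s ≈ 4.24 in²

From M_n = 0.85 f'_c a b (d − a/2):
a = d − √(d² − 2M_n/(0.85 f'_c b)) = 19.9 − √(19.9² − 2 × 4630/(0.85 × 6 × 14.7)) = 3.393 in.
A_s = 0.85 f'_c a b / f_y = 0.85 × 6 × 3.393 × 14.7 / 60 = 4.240 in².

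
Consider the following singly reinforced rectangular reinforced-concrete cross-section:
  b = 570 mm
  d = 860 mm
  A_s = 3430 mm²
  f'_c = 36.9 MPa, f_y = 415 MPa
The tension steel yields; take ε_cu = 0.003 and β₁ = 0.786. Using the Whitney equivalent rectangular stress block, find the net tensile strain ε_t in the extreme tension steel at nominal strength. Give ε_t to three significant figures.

ε_t ≈ 0.0225

a = A_s f_y/(0.85 f'_c b) = 79.62 mm.
β₁ = 0.786, so c = a/β₁ = 79.62/0.786 = 101.30 mm.
From the linear strain diagram with ε_cu = 0.003: ε_t = 0.003 (d − c)/c = 0.003 × (860 − 101.30)/101.30 = 0.0225.
Since ε_t ≥ 0.005, the section is tension-controlled.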